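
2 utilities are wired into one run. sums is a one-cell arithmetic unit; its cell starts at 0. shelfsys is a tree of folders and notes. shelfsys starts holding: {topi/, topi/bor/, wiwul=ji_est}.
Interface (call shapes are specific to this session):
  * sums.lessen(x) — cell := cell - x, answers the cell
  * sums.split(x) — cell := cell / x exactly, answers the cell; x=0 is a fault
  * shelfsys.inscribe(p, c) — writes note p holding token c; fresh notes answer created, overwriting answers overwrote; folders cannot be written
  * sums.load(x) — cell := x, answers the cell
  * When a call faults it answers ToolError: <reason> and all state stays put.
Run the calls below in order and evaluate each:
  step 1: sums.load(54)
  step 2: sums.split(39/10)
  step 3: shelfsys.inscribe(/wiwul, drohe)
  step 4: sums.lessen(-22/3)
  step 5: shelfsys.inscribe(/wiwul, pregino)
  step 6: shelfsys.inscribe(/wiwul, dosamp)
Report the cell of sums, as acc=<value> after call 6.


Answer: acc=826/39

Derivation:
-> load(x='54')
<- 54
-> split(x='39/10')
<- 180/13
-> inscribe(p='/wiwul', c='drohe')
<- overwrote
-> lessen(x='-22/3')
<- 826/39
-> inscribe(p='/wiwul', c='pregino')
<- overwrote
-> inscribe(p='/wiwul', c='dosamp')
<- overwrote


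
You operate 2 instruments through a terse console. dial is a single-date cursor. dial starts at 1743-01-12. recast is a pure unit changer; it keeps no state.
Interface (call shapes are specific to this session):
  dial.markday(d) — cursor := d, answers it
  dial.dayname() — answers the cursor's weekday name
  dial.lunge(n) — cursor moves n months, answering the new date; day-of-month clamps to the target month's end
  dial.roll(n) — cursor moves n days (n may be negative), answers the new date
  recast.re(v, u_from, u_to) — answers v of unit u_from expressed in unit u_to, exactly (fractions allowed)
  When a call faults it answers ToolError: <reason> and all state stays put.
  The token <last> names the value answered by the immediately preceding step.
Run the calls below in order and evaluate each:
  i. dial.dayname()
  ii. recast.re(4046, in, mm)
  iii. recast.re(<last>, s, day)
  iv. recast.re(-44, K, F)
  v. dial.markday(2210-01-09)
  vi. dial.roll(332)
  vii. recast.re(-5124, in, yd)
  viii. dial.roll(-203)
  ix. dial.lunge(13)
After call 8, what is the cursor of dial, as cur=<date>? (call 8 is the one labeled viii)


Answer: cur=2210-05-18

Derivation:
Step: dial.dayname[]
Result: Saturday
Step: recast.re[v: 4046; u_from: in; u_to: mm]
Result: 513842/5
Step: recast.re[v: <last>; u_from: s; u_to: day]
Result: 256921/216000
Step: recast.re[v: -44; u_from: K; u_to: F]
Result: -53887/100
Step: dial.markday[d: 2210-01-09]
Result: 2210-01-09
Step: dial.roll[n: 332]
Result: 2210-12-07
Step: recast.re[v: -5124; u_from: in; u_to: yd]
Result: -427/3
Step: dial.roll[n: -203]
Result: 2210-05-18
Step: dial.lunge[n: 13]
Result: 2211-06-18


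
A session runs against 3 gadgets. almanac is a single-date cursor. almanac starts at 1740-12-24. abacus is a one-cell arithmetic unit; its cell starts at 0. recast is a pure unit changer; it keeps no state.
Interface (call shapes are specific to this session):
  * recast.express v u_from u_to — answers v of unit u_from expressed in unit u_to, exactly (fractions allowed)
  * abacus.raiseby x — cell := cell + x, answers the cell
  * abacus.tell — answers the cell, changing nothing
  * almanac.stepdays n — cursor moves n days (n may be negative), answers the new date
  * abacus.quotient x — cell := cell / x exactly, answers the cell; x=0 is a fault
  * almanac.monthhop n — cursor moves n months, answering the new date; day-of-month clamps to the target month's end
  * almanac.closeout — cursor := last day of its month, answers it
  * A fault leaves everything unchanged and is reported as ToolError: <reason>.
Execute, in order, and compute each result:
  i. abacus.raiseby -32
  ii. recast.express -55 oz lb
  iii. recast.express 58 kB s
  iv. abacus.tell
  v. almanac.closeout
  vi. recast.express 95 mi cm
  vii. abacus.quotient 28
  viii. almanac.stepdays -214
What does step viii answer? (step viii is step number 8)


# raiseby(x: -32) ~> -32
# express(v: -55, u_from: oz, u_to: lb) ~> -55/16
# express(v: 58, u_from: kB, u_to: s) ~> ToolError: incompatible units
# tell() ~> -32
# closeout() ~> 1740-12-31
# express(v: 95, u_from: mi, u_to: cm) ~> 15288768
# quotient(x: 28) ~> -8/7
# stepdays(n: -214) ~> 1740-05-31

Answer: 1740-05-31


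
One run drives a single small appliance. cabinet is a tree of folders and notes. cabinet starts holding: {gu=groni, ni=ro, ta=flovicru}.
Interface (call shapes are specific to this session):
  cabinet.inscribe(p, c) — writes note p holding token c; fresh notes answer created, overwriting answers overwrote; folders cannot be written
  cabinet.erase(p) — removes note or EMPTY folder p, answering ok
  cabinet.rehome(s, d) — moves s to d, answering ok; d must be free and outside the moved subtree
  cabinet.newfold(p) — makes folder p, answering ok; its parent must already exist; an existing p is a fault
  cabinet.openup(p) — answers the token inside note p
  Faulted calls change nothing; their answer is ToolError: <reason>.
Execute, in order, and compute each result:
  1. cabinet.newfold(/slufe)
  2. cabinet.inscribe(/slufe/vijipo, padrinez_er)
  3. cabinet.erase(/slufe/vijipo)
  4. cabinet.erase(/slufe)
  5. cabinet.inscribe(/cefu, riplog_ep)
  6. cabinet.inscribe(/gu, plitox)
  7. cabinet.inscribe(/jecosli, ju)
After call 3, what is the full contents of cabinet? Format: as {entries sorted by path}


Answer: {gu=groni, ni=ro, slufe/, ta=flovicru}

Derivation:
Calling newfold using p='/slufe', → ok.
I use inscribe using p='/slufe/vijipo', c='padrinez_er', — result: created.
Invoking erase using p='/slufe/vijipo', and observe ok.
I run erase using p='/slufe', which returns ok.
Calling inscribe using p='/cefu', c='riplog_ep', — result: created.
I use inscribe using p='/gu', c='plitox', and get overwrote.
Calling inscribe using p='/jecosli', c='ju', and see created.


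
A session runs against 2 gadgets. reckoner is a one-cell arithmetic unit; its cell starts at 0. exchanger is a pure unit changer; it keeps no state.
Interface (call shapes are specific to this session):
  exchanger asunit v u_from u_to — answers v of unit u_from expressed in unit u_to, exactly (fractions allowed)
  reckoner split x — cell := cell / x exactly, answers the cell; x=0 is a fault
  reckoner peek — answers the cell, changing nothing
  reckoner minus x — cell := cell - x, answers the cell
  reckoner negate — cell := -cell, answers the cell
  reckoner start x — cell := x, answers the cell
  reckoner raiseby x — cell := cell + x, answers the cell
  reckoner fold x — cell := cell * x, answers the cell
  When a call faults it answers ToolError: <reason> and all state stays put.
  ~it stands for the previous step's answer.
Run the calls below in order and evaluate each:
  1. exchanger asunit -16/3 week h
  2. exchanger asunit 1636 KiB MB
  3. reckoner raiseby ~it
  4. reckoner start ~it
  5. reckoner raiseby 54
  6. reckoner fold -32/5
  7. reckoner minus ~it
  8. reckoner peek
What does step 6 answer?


I invoke exchanger asunit with v='-16/3', u_from='week', u_to='h', which returns -896.
Calling exchanger asunit with v='1636', u_from='KiB', u_to='MB', — result: 26176/15625.
Calling reckoner raiseby with x='~it', → 26176/15625.
Calling reckoner start with x='~it', yielding 26176/15625.
Next I call reckoner raiseby with x='54', and see 869926/15625.
Invoking reckoner fold with x='-32/5', and see -27837632/78125.
Then reckoner minus with x='~it', — result: 0.
Invoking reckoner peek, and get 0.

Answer: -27837632/78125


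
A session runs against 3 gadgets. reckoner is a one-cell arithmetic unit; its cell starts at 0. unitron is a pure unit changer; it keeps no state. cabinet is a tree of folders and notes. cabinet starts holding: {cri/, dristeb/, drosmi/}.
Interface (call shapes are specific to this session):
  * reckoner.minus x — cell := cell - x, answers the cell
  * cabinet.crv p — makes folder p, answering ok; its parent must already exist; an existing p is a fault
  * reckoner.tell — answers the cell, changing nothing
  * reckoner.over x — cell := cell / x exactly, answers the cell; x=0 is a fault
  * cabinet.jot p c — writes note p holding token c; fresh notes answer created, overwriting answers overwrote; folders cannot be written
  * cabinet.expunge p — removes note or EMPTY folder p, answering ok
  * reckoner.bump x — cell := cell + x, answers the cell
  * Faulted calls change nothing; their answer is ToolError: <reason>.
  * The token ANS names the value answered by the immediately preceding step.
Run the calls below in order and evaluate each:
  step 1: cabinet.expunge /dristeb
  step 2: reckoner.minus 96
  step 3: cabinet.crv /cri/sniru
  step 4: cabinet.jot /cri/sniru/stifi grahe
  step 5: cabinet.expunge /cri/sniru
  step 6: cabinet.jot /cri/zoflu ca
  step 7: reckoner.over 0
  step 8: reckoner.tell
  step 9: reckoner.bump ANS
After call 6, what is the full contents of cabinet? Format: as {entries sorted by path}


Answer: {cri/, cri/sniru/, cri/sniru/stifi=grahe, cri/zoflu=ca, drosmi/}

Derivation:
# 1. expunge(p: /dristeb) -> ok
# 2. minus(x: 96) -> -96
# 3. crv(p: /cri/sniru) -> ok
# 4. jot(p: /cri/sniru/stifi, c: grahe) -> created
# 5. expunge(p: /cri/sniru) -> ToolError: not empty
# 6. jot(p: /cri/zoflu, c: ca) -> created
# 7. over(x: 0) -> ToolError: division by zero
# 8. tell() -> -96
# 9. bump(x: ANS) -> -192


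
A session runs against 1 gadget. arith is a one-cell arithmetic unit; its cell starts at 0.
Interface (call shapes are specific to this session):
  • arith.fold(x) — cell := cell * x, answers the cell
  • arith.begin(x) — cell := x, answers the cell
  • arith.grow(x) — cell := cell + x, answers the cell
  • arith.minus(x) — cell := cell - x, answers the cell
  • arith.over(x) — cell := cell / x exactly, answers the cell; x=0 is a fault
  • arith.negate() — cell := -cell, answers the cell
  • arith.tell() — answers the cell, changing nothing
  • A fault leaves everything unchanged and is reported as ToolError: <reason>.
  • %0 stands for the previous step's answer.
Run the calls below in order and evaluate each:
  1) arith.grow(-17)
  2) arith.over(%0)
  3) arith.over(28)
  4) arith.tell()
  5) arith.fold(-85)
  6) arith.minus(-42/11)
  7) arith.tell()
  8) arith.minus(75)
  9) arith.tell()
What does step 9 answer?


Answer: -22859/308

Derivation:
Now I run arith.grow with x='-17', and observe -17.
I try arith.over with x='%0', and get 1.
Then arith.over with x='28', which returns 1/28.
I try arith.tell(), which returns 1/28.
Using arith.fold with x='-85': -85/28.
Then arith.minus with x='-42/11', and get 241/308.
I try arith.tell: 241/308.
Calling arith.minus with x='75': -22859/308.
I run arith.tell, and get -22859/308.


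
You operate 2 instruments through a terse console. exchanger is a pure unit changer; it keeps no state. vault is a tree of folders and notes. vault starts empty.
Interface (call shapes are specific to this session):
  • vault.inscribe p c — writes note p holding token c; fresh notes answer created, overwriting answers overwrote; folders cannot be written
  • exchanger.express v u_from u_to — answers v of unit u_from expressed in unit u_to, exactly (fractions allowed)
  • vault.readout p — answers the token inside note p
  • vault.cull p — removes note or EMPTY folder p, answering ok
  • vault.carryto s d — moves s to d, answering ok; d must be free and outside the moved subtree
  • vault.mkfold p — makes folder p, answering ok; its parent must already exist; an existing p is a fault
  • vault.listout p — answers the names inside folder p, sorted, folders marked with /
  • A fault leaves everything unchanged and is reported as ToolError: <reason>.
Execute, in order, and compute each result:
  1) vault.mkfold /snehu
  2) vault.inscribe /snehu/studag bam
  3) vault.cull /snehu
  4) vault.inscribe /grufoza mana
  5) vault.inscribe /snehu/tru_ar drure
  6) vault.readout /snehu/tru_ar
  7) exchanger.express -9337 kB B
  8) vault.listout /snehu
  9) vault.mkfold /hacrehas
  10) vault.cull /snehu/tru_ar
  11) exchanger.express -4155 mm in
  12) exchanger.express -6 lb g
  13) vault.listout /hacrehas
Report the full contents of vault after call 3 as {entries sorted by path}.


% 1. vault.mkfold(p=/snehu) : ok
% 2. vault.inscribe(p=/snehu/studag, c=bam) : created
% 3. vault.cull(p=/snehu) : ToolError: not empty
% 4. vault.inscribe(p=/grufoza, c=mana) : created
% 5. vault.inscribe(p=/snehu/tru_ar, c=drure) : created
% 6. vault.readout(p=/snehu/tru_ar) : drure
% 7. exchanger.express(v=-9337, u_from=kB, u_to=B) : -9337000
% 8. vault.listout(p=/snehu) : [studag, tru_ar]
% 9. vault.mkfold(p=/hacrehas) : ok
% 10. vault.cull(p=/snehu/tru_ar) : ok
% 11. exchanger.express(v=-4155, u_from=mm, u_to=in) : -20775/127
% 12. exchanger.express(v=-6, u_from=lb, u_to=g) : -136077711/50000
% 13. vault.listout(p=/hacrehas) : []

Answer: {snehu/, snehu/studag=bam}


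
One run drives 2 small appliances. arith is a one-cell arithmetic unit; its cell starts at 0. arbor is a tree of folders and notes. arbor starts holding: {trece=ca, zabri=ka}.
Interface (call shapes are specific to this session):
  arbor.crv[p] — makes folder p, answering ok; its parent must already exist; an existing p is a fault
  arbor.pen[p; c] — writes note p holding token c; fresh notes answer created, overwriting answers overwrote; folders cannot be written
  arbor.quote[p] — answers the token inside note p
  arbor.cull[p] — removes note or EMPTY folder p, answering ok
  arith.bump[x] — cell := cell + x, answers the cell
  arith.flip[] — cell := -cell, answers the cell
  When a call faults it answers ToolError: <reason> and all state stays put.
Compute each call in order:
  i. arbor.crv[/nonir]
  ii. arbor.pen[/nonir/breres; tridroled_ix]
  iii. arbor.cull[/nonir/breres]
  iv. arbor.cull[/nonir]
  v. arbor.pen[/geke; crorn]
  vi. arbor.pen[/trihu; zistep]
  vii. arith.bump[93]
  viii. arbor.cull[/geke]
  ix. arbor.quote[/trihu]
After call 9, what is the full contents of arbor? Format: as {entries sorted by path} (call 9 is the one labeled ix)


Answer: {trece=ca, trihu=zistep, zabri=ka}

Derivation:
# crv(p: /nonir) == ok
# pen(p: /nonir/breres, c: tridroled_ix) == created
# cull(p: /nonir/breres) == ok
# cull(p: /nonir) == ok
# pen(p: /geke, c: crorn) == created
# pen(p: /trihu, c: zistep) == created
# bump(x: 93) == 93
# cull(p: /geke) == ok
# quote(p: /trihu) == zistep


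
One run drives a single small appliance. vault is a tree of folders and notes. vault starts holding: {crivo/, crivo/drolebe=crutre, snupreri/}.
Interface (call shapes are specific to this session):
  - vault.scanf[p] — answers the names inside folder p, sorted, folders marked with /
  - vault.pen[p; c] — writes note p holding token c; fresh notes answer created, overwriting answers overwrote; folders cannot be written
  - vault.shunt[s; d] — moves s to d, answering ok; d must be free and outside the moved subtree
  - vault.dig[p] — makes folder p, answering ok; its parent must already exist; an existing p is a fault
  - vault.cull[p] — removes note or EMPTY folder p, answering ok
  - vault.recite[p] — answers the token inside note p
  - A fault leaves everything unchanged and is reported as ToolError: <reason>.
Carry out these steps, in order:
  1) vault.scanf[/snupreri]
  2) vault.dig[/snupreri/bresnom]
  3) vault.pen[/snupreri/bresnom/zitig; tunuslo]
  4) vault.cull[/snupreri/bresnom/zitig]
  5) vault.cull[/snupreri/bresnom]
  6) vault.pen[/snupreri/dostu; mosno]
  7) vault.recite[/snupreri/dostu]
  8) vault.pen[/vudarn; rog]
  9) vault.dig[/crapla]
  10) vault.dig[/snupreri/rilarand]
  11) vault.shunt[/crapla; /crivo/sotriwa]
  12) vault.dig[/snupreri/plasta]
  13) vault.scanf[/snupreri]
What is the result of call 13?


Act: vault.scanf[p=/snupreri]
Obs: []
Act: vault.dig[p=/snupreri/bresnom]
Obs: ok
Act: vault.pen[p=/snupreri/bresnom/zitig; c=tunuslo]
Obs: created
Act: vault.cull[p=/snupreri/bresnom/zitig]
Obs: ok
Act: vault.cull[p=/snupreri/bresnom]
Obs: ok
Act: vault.pen[p=/snupreri/dostu; c=mosno]
Obs: created
Act: vault.recite[p=/snupreri/dostu]
Obs: mosno
Act: vault.pen[p=/vudarn; c=rog]
Obs: created
Act: vault.dig[p=/crapla]
Obs: ok
Act: vault.dig[p=/snupreri/rilarand]
Obs: ok
Act: vault.shunt[s=/crapla; d=/crivo/sotriwa]
Obs: ok
Act: vault.dig[p=/snupreri/plasta]
Obs: ok
Act: vault.scanf[p=/snupreri]
Obs: [dostu, plasta/, rilarand/]

Answer: [dostu, plasta/, rilarand/]


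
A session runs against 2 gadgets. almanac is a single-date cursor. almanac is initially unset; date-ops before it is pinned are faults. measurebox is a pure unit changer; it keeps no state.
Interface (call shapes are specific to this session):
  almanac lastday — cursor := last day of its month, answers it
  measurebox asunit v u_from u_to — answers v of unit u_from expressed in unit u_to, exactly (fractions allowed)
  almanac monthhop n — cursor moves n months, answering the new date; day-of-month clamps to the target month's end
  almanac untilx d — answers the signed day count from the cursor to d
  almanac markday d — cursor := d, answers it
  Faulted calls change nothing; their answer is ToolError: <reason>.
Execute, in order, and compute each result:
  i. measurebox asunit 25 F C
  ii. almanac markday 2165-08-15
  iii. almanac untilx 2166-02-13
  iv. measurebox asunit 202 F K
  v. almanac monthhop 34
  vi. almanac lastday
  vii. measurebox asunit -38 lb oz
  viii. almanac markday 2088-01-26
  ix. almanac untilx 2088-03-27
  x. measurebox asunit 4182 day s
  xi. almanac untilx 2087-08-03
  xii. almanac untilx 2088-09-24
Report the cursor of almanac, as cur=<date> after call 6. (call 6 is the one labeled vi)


Using measurebox asunit passing v=25, u_from=F, u_to=C, and get -35/9.
I try almanac markday passing d=2165-08-15, → 2165-08-15.
Using almanac untilx passing d=2166-02-13, which returns 182.
I invoke measurebox asunit passing v=202, u_from=F, u_to=K, and observe 66167/180.
Calling almanac monthhop passing n=34, and observe 2168-06-15.
I call almanac lastday, giving 2168-06-30.
Now I run measurebox asunit passing v=-38, u_from=lb, u_to=oz, and get -608.
Now I run almanac markday passing d=2088-01-26, → 2088-01-26.
Now I run almanac untilx passing d=2088-03-27, and get 61.
Next I call measurebox asunit passing v=4182, u_from=day, u_to=s, which returns 361324800.
Now I run almanac untilx passing d=2087-08-03, and see -176.
Now I run almanac untilx passing d=2088-09-24, and observe 242.

Answer: cur=2168-06-30


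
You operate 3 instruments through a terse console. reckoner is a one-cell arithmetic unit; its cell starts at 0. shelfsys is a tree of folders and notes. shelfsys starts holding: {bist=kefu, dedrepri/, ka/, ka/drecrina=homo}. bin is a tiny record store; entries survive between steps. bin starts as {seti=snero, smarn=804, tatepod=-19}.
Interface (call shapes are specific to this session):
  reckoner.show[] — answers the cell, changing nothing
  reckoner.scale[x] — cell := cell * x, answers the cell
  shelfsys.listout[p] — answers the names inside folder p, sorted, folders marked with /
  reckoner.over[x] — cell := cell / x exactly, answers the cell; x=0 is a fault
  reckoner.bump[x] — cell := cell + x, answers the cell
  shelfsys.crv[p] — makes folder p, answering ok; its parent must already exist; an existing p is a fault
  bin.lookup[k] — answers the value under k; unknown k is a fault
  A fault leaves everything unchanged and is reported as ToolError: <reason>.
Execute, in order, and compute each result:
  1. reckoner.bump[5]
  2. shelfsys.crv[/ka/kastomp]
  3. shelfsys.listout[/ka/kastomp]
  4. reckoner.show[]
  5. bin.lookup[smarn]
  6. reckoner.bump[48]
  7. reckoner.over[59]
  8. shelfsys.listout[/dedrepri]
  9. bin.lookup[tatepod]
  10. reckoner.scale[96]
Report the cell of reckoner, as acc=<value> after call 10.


Answer: acc=5088/59

Derivation:
CALL reckoner.bump[x=5]
RET  5
CALL shelfsys.crv[p=/ka/kastomp]
RET  ok
CALL shelfsys.listout[p=/ka/kastomp]
RET  []
CALL reckoner.show[]
RET  5
CALL bin.lookup[k=smarn]
RET  804
CALL reckoner.bump[x=48]
RET  53
CALL reckoner.over[x=59]
RET  53/59
CALL shelfsys.listout[p=/dedrepri]
RET  []
CALL bin.lookup[k=tatepod]
RET  -19
CALL reckoner.scale[x=96]
RET  5088/59


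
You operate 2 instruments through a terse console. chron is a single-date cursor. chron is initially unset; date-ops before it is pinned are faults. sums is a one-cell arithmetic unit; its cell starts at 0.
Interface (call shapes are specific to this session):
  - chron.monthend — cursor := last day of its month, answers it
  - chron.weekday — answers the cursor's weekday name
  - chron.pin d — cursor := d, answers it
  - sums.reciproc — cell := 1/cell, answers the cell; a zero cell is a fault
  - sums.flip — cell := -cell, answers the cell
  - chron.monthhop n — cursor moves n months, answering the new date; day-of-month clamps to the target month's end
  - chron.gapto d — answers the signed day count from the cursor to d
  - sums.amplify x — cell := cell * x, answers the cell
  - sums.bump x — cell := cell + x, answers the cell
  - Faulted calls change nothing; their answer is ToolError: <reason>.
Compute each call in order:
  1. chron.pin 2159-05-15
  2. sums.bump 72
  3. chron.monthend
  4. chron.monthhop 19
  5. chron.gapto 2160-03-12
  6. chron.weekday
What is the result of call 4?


Answer: 2160-12-31

Derivation:
==> chron.pin(2159-05-15)
<== 2159-05-15
==> sums.bump(72)
<== 72
==> chron.monthend()
<== 2159-05-31
==> chron.monthhop(19)
<== 2160-12-31
==> chron.gapto(2160-03-12)
<== -294
==> chron.weekday()
<== Wednesday


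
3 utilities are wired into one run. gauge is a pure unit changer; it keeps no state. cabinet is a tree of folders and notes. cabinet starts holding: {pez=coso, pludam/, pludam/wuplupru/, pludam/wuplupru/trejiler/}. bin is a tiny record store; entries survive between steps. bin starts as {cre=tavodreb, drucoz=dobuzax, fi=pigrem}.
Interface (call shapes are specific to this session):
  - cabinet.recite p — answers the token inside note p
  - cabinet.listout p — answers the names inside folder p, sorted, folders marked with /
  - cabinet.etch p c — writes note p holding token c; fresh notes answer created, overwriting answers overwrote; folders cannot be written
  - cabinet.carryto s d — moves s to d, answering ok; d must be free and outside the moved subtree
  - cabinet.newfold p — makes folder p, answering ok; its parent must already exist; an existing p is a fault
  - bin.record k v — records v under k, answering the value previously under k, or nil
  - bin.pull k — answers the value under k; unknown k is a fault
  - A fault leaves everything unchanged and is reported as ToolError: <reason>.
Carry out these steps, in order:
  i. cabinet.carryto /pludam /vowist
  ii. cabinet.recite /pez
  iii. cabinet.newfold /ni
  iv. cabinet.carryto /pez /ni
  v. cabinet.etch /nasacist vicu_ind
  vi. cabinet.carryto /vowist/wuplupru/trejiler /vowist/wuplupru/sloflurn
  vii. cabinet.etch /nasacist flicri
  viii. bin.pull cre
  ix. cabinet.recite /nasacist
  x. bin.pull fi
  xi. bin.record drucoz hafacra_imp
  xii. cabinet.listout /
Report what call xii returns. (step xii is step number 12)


Answer: [nasacist, ni/, pez, vowist/]

Derivation:
Do: cabinet.carryto[s→/pludam; d→/vowist]
See: ok
Do: cabinet.recite[p→/pez]
See: coso
Do: cabinet.newfold[p→/ni]
See: ok
Do: cabinet.carryto[s→/pez; d→/ni]
See: ToolError: exists
Do: cabinet.etch[p→/nasacist; c→vicu_ind]
See: created
Do: cabinet.carryto[s→/vowist/wuplupru/trejiler; d→/vowist/wuplupru/sloflurn]
See: ok
Do: cabinet.etch[p→/nasacist; c→flicri]
See: overwrote
Do: bin.pull[k→cre]
See: tavodreb
Do: cabinet.recite[p→/nasacist]
See: flicri
Do: bin.pull[k→fi]
See: pigrem
Do: bin.record[k→drucoz; v→hafacra_imp]
See: dobuzax
Do: cabinet.listout[p→/]
See: [nasacist, ni/, pez, vowist/]


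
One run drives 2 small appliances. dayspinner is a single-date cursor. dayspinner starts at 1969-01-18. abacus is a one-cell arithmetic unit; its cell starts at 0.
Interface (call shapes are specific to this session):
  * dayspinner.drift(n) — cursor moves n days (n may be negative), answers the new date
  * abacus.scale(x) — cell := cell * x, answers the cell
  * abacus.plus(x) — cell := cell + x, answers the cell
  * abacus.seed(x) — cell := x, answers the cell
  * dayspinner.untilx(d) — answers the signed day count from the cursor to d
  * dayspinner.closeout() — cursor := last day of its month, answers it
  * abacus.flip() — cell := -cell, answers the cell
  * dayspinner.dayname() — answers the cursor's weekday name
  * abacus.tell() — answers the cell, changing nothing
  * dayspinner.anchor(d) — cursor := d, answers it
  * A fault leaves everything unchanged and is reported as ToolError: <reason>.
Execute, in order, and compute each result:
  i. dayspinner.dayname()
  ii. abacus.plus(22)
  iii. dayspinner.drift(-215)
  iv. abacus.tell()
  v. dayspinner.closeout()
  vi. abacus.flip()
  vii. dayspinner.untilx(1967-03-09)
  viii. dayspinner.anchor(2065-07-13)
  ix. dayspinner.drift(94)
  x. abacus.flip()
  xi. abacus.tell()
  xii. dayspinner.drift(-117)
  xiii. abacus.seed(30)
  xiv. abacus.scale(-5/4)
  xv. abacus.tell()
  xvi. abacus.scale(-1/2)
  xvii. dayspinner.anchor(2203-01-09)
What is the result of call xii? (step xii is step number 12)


Answer: 2065-06-20

Derivation:
Do: dayspinner.dayname[]
See: Saturday
Do: abacus.plus[x: 22]
See: 22
Do: dayspinner.drift[n: -215]
See: 1968-06-17
Do: abacus.tell[]
See: 22
Do: dayspinner.closeout[]
See: 1968-06-30
Do: abacus.flip[]
See: -22
Do: dayspinner.untilx[d: 1967-03-09]
See: -479
Do: dayspinner.anchor[d: 2065-07-13]
See: 2065-07-13
Do: dayspinner.drift[n: 94]
See: 2065-10-15
Do: abacus.flip[]
See: 22
Do: abacus.tell[]
See: 22
Do: dayspinner.drift[n: -117]
See: 2065-06-20
Do: abacus.seed[x: 30]
See: 30
Do: abacus.scale[x: -5/4]
See: -75/2
Do: abacus.tell[]
See: -75/2
Do: abacus.scale[x: -1/2]
See: 75/4
Do: dayspinner.anchor[d: 2203-01-09]
See: 2203-01-09


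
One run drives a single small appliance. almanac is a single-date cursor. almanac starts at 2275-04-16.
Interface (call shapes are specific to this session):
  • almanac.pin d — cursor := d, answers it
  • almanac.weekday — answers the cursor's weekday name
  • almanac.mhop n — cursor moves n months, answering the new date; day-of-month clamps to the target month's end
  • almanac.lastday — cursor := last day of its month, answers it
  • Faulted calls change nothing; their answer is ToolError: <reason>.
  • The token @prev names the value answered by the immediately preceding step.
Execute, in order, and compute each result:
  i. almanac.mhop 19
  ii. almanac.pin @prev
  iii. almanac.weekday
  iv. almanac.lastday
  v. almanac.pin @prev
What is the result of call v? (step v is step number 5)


Answer: 2276-11-30

Derivation:
I invoke mhop with n→19: 2276-11-16.
I invoke pin with d→@prev: 2276-11-16.
Next I call weekday(), and get Thursday.
I use lastday(), → 2276-11-30.
Next I call pin with d→@prev, which returns 2276-11-30.


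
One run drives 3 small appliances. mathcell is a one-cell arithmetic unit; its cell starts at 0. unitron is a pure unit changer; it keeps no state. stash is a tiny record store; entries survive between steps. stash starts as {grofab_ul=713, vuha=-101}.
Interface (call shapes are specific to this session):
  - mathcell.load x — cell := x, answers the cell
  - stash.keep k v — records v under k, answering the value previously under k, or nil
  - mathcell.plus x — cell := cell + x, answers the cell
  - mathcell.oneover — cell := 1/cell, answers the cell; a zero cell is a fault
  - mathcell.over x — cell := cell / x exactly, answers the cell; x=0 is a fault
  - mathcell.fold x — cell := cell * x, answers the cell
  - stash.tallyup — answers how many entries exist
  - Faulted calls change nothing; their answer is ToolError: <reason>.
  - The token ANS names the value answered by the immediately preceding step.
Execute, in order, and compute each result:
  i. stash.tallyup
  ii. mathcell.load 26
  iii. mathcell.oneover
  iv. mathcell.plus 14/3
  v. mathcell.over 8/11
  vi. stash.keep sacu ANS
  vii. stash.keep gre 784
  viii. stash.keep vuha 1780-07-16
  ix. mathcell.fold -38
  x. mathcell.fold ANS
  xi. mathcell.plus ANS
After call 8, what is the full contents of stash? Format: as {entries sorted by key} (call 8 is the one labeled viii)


Answer: {gre=784, grofab_ul=713, sacu=4037/624, vuha=1780-07-16}

Derivation:
·→ stash.tallyup()
·← 2
·→ mathcell.load(26)
·← 26
·→ mathcell.oneover()
·← 1/26
·→ mathcell.plus(14/3)
·← 367/78
·→ mathcell.over(8/11)
·← 4037/624
·→ stash.keep(sacu, ANS)
·← nil
·→ stash.keep(gre, 784)
·← nil
·→ stash.keep(vuha, 1780-07-16)
·← -101
·→ mathcell.fold(-38)
·← -76703/312
·→ mathcell.fold(ANS)
·← 5883350209/97344
·→ mathcell.plus(ANS)
·← 5883350209/48672


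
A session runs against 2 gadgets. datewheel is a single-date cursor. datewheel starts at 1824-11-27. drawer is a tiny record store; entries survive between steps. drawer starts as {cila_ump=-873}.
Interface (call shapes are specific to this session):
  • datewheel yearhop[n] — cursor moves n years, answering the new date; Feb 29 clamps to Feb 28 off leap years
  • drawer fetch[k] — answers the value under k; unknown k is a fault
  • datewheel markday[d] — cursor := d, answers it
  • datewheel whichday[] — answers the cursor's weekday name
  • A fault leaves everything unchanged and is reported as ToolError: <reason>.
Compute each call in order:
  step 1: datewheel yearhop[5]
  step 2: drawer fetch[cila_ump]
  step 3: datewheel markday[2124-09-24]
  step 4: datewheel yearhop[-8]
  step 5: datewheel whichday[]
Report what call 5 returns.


~$ datewheel yearhop n: 5
= 1829-11-27
~$ drawer fetch k: cila_ump
= -873
~$ datewheel markday d: 2124-09-24
= 2124-09-24
~$ datewheel yearhop n: -8
= 2116-09-24
~$ datewheel whichday
= Thursday

Answer: Thursday


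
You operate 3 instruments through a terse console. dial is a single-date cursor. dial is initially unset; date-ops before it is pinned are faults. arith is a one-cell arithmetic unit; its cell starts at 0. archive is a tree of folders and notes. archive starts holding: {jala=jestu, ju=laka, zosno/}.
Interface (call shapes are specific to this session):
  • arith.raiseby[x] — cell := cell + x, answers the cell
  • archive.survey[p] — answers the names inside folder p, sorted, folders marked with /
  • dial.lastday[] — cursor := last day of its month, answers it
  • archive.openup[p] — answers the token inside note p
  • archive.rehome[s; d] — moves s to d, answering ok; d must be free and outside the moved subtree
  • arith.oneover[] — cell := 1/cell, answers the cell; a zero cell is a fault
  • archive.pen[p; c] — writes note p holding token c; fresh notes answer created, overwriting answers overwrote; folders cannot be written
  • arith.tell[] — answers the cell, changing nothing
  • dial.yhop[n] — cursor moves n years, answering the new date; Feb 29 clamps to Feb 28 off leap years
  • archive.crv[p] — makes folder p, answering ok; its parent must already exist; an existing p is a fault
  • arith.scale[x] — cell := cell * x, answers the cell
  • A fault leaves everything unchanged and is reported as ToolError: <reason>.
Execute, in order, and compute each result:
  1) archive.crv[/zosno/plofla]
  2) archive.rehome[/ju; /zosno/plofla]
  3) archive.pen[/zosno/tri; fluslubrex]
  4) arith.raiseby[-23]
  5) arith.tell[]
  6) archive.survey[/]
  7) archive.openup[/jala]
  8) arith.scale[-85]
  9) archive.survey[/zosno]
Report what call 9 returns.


$ crv p=/zosno/plofla
  ok
$ rehome s=/ju d=/zosno/plofla
  ToolError: exists
$ pen p=/zosno/tri c=fluslubrex
  created
$ raiseby x=-23
  -23
$ tell
  -23
$ survey p=/
  [jala, ju, zosno/]
$ openup p=/jala
  jestu
$ scale x=-85
  1955
$ survey p=/zosno
  [plofla/, tri]

Answer: [plofla/, tri]


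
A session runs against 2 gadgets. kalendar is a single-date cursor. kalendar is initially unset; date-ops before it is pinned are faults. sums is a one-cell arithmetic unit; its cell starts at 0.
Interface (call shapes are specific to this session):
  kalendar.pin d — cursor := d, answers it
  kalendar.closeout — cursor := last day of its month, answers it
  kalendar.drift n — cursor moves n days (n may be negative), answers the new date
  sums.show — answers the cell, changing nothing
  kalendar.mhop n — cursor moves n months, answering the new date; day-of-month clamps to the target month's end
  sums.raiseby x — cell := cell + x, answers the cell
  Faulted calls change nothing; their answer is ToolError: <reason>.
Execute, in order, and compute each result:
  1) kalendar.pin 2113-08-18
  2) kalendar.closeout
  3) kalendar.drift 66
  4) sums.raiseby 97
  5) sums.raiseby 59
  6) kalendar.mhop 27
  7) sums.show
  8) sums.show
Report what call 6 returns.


Answer: 2116-02-05

Derivation:
-> pin(d→2113-08-18)
<- 2113-08-18
-> closeout()
<- 2113-08-31
-> drift(n→66)
<- 2113-11-05
-> raiseby(x→97)
<- 97
-> raiseby(x→59)
<- 156
-> mhop(n→27)
<- 2116-02-05
-> show()
<- 156
-> show()
<- 156


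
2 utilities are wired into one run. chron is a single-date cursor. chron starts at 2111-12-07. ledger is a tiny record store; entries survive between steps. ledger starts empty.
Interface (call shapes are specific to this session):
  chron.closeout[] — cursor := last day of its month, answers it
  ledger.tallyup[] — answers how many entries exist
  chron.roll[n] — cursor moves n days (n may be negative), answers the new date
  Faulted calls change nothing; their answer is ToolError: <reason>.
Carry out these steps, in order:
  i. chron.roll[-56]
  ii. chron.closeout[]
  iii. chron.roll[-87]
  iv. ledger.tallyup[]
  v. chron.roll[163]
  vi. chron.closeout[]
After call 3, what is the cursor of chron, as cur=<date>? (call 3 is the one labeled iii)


> chron.roll n=-56
[out] 2111-10-12
> chron.closeout
[out] 2111-10-31
> chron.roll n=-87
[out] 2111-08-05
> ledger.tallyup
[out] 0
> chron.roll n=163
[out] 2112-01-15
> chron.closeout
[out] 2112-01-31

Answer: cur=2111-08-05


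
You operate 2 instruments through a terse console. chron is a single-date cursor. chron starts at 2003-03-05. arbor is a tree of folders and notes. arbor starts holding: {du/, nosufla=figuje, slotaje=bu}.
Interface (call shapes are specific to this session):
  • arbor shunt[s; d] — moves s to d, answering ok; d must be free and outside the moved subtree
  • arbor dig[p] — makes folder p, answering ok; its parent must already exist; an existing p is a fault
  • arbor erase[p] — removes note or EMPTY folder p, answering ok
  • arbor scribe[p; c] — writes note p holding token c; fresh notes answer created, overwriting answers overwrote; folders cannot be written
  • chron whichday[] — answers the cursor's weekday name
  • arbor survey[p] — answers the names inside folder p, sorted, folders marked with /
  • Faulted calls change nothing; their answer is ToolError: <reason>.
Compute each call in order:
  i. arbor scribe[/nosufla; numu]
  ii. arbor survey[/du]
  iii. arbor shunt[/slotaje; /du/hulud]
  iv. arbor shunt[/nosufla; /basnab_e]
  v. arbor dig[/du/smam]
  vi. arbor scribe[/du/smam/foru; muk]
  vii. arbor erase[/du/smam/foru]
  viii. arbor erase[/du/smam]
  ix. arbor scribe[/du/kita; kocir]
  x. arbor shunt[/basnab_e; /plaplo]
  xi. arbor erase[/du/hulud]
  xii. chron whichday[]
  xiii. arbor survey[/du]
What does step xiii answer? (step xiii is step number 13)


Answer: [kita]

Derivation:
I call arbor scribe passing p: /nosufla, c: numu, which returns overwrote.
I try arbor survey passing p: /du, and see [].
Invoking arbor shunt passing s: /slotaje, d: /du/hulud, — result: ok.
I invoke arbor shunt passing s: /nosufla, d: /basnab_e: ok.
Then arbor dig passing p: /du/smam, giving ok.
Then arbor scribe passing p: /du/smam/foru, c: muk, yielding created.
Next I call arbor erase passing p: /du/smam/foru, — result: ok.
Invoking arbor erase passing p: /du/smam, → ok.
I run arbor scribe passing p: /du/kita, c: kocir, which returns created.
I try arbor shunt passing s: /basnab_e, d: /plaplo, yielding ok.
I call arbor erase passing p: /du/hulud, and get ok.
I run chron whichday, and observe Wednesday.
Now I run arbor survey passing p: /du: [kita].


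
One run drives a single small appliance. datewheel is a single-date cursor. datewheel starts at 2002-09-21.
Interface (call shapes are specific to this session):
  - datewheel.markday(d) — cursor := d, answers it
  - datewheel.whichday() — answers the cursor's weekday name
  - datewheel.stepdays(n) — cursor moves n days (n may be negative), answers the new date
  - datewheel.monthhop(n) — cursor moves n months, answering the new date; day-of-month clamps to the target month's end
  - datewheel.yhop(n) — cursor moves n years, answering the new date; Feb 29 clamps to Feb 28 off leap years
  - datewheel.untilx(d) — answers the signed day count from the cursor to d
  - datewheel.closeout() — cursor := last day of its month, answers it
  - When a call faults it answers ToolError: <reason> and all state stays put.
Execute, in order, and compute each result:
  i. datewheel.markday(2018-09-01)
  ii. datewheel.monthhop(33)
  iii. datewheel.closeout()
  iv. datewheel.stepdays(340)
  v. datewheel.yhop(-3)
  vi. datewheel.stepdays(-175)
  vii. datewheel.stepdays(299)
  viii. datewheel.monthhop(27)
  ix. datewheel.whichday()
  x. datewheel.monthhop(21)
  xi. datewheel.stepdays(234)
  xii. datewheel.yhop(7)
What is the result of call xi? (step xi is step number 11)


I invoke datewheel.markday(d='2018-09-01'), and see 2018-09-01.
I run datewheel.monthhop(n='33'), → 2021-06-01.
Next I call datewheel.closeout, and get 2021-06-30.
Next I call datewheel.stepdays(n='340'), which returns 2022-06-05.
Using datewheel.yhop(n='-3'), yielding 2019-06-05.
I use datewheel.stepdays(n='-175'), → 2018-12-12.
I invoke datewheel.stepdays(n='299'), and observe 2019-10-07.
Calling datewheel.monthhop(n='27'), and see 2022-01-07.
I try datewheel.whichday, — result: Friday.
Next I call datewheel.monthhop(n='21'), and see 2023-10-07.
Using datewheel.stepdays(n='234'), and observe 2024-05-28.
I run datewheel.yhop(n='7'), yielding 2031-05-28.

Answer: 2024-05-28


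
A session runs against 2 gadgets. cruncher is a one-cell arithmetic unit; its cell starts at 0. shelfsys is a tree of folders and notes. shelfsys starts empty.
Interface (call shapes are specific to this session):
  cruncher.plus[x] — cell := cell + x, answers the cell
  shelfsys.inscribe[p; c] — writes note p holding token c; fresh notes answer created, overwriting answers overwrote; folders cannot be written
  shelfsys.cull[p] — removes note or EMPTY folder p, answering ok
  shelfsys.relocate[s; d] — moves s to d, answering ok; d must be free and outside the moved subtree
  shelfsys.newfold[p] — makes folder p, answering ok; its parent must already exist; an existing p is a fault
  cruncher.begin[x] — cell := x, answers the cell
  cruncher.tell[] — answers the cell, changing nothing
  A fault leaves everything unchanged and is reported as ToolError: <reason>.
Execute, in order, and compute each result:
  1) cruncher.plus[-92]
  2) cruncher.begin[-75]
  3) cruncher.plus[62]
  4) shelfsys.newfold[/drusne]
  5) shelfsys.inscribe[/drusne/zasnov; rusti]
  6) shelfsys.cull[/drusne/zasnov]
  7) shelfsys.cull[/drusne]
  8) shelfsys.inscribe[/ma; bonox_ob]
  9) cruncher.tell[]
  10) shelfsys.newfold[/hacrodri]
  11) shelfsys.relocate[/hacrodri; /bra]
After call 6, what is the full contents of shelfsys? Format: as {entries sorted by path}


Answer: {drusne/}

Derivation:
! 1. cruncher.plus(x→-92) : -92
! 2. cruncher.begin(x→-75) : -75
! 3. cruncher.plus(x→62) : -13
! 4. shelfsys.newfold(p→/drusne) : ok
! 5. shelfsys.inscribe(p→/drusne/zasnov, c→rusti) : created
! 6. shelfsys.cull(p→/drusne/zasnov) : ok
! 7. shelfsys.cull(p→/drusne) : ok
! 8. shelfsys.inscribe(p→/ma, c→bonox_ob) : created
! 9. cruncher.tell() : -13
! 10. shelfsys.newfold(p→/hacrodri) : ok
! 11. shelfsys.relocate(s→/hacrodri, d→/bra) : ok
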